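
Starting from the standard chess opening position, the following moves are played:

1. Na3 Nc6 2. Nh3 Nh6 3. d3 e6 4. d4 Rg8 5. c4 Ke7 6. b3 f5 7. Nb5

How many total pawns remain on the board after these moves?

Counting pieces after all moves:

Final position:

  a b c d e f g h
  ─────────────────
8│♜ · ♝ ♛ · ♝ ♜ ·│8
7│♟ ♟ ♟ ♟ ♚ · ♟ ♟│7
6│· · ♞ · ♟ · · ♞│6
5│· ♘ · · · ♟ · ·│5
4│· · ♙ ♙ · · · ·│4
3│· ♙ · · · · · ♘│3
2│♙ · · · ♙ ♙ ♙ ♙│2
1│♖ · ♗ ♕ ♔ ♗ · ♖│1
  ─────────────────
  a b c d e f g h


16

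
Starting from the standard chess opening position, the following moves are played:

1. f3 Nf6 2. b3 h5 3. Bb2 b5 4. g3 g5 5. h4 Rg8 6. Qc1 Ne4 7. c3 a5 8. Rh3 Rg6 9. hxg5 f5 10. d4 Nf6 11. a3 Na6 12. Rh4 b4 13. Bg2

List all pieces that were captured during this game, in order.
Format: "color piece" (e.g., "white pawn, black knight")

Tracking captures:
  hxg5: captured black pawn

black pawn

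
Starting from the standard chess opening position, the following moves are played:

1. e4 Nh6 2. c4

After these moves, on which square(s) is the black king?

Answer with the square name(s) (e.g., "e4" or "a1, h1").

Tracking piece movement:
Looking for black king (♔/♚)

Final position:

  a b c d e f g h
  ─────────────────
8│♜ ♞ ♝ ♛ ♚ ♝ · ♜│8
7│♟ ♟ ♟ ♟ ♟ ♟ ♟ ♟│7
6│· · · · · · · ♞│6
5│· · · · · · · ·│5
4│· · ♙ · ♙ · · ·│4
3│· · · · · · · ·│3
2│♙ ♙ · ♙ · ♙ ♙ ♙│2
1│♖ ♘ ♗ ♕ ♔ ♗ ♘ ♖│1
  ─────────────────
  a b c d e f g h


e8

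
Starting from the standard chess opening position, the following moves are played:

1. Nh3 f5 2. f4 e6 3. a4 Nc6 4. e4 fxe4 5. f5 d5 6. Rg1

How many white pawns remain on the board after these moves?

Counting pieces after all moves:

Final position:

  a b c d e f g h
  ─────────────────
8│♜ · ♝ ♛ ♚ ♝ ♞ ♜│8
7│♟ ♟ ♟ · · · ♟ ♟│7
6│· · ♞ · ♟ · · ·│6
5│· · · ♟ · ♙ · ·│5
4│♙ · · · ♟ · · ·│4
3│· · · · · · · ♘│3
2│· ♙ ♙ ♙ · · ♙ ♙│2
1│♖ ♘ ♗ ♕ ♔ ♗ ♖ ·│1
  ─────────────────
  a b c d e f g h


7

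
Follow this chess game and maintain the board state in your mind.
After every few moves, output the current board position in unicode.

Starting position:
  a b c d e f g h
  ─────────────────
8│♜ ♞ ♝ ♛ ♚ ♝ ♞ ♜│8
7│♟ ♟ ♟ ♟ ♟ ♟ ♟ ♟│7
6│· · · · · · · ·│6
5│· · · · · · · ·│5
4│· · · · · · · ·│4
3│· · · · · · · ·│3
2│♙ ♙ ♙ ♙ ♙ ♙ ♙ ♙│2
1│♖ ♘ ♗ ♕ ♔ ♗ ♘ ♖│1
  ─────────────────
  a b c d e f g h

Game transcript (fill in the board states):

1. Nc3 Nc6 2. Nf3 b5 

  a b c d e f g h
  ─────────────────
8│♜ · ♝ ♛ ♚ ♝ ♞ ♜│8
7│♟ · ♟ ♟ ♟ ♟ ♟ ♟│7
6│· · ♞ · · · · ·│6
5│· ♟ · · · · · ·│5
4│· · · · · · · ·│4
3│· · ♘ · · ♘ · ·│3
2│♙ ♙ ♙ ♙ ♙ ♙ ♙ ♙│2
1│♖ · ♗ ♕ ♔ ♗ · ♖│1
  ─────────────────
  a b c d e f g h

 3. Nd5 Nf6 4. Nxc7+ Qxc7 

  a b c d e f g h
  ─────────────────
8│♜ · ♝ · ♚ ♝ · ♜│8
7│♟ · ♛ ♟ ♟ ♟ ♟ ♟│7
6│· · ♞ · · ♞ · ·│6
5│· ♟ · · · · · ·│5
4│· · · · · · · ·│4
3│· · · · · ♘ · ·│3
2│♙ ♙ ♙ ♙ ♙ ♙ ♙ ♙│2
1│♖ · ♗ ♕ ♔ ♗ · ♖│1
  ─────────────────
  a b c d e f g h

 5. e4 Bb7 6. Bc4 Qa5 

  a b c d e f g h
  ─────────────────
8│♜ · · · ♚ ♝ · ♜│8
7│♟ ♝ · ♟ ♟ ♟ ♟ ♟│7
6│· · ♞ · · ♞ · ·│6
5│♛ ♟ · · · · · ·│5
4│· · ♗ · ♙ · · ·│4
3│· · · · · ♘ · ·│3
2│♙ ♙ ♙ ♙ · ♙ ♙ ♙│2
1│♖ · ♗ ♕ ♔ · · ♖│1
  ─────────────────
  a b c d e f g h

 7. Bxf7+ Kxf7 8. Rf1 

  a b c d e f g h
  ─────────────────
8│♜ · · · · ♝ · ♜│8
7│♟ ♝ · ♟ ♟ ♚ ♟ ♟│7
6│· · ♞ · · ♞ · ·│6
5│♛ ♟ · · · · · ·│5
4│· · · · ♙ · · ·│4
3│· · · · · ♘ · ·│3
2│♙ ♙ ♙ ♙ · ♙ ♙ ♙│2
1│♖ · ♗ ♕ ♔ ♖ · ·│1
  ─────────────────
  a b c d e f g h


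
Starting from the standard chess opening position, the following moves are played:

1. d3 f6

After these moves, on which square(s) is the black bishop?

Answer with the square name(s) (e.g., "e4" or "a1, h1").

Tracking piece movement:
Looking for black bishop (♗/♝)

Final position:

  a b c d e f g h
  ─────────────────
8│♜ ♞ ♝ ♛ ♚ ♝ ♞ ♜│8
7│♟ ♟ ♟ ♟ ♟ · ♟ ♟│7
6│· · · · · ♟ · ·│6
5│· · · · · · · ·│5
4│· · · · · · · ·│4
3│· · · ♙ · · · ·│3
2│♙ ♙ ♙ · ♙ ♙ ♙ ♙│2
1│♖ ♘ ♗ ♕ ♔ ♗ ♘ ♖│1
  ─────────────────
  a b c d e f g h


c8, f8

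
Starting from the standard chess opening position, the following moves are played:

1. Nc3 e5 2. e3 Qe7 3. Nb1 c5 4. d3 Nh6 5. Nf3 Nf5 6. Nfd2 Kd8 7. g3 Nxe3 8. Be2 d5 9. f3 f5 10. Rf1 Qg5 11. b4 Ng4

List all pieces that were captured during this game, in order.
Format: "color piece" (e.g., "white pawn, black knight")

Tracking captures:
  Nxe3: captured white pawn

white pawn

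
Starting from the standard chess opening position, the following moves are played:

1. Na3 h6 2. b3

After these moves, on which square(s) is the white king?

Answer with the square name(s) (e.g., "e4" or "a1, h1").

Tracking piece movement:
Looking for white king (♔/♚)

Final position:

  a b c d e f g h
  ─────────────────
8│♜ ♞ ♝ ♛ ♚ ♝ ♞ ♜│8
7│♟ ♟ ♟ ♟ ♟ ♟ ♟ ·│7
6│· · · · · · · ♟│6
5│· · · · · · · ·│5
4│· · · · · · · ·│4
3│♘ ♙ · · · · · ·│3
2│♙ · ♙ ♙ ♙ ♙ ♙ ♙│2
1│♖ · ♗ ♕ ♔ ♗ ♘ ♖│1
  ─────────────────
  a b c d e f g h


e1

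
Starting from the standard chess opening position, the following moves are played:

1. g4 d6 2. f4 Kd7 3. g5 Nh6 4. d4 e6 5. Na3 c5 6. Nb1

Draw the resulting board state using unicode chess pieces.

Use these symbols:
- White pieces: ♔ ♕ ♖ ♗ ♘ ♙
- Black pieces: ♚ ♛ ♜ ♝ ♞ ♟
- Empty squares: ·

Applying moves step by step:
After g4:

♜ ♞ ♝ ♛ ♚ ♝ ♞ ♜
♟ ♟ ♟ ♟ ♟ ♟ ♟ ♟
· · · · · · · ·
· · · · · · · ·
· · · · · · ♙ ·
· · · · · · · ·
♙ ♙ ♙ ♙ ♙ ♙ · ♙
♖ ♘ ♗ ♕ ♔ ♗ ♘ ♖


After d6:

♜ ♞ ♝ ♛ ♚ ♝ ♞ ♜
♟ ♟ ♟ · ♟ ♟ ♟ ♟
· · · ♟ · · · ·
· · · · · · · ·
· · · · · · ♙ ·
· · · · · · · ·
♙ ♙ ♙ ♙ ♙ ♙ · ♙
♖ ♘ ♗ ♕ ♔ ♗ ♘ ♖


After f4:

♜ ♞ ♝ ♛ ♚ ♝ ♞ ♜
♟ ♟ ♟ · ♟ ♟ ♟ ♟
· · · ♟ · · · ·
· · · · · · · ·
· · · · · ♙ ♙ ·
· · · · · · · ·
♙ ♙ ♙ ♙ ♙ · · ♙
♖ ♘ ♗ ♕ ♔ ♗ ♘ ♖


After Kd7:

♜ ♞ ♝ ♛ · ♝ ♞ ♜
♟ ♟ ♟ ♚ ♟ ♟ ♟ ♟
· · · ♟ · · · ·
· · · · · · · ·
· · · · · ♙ ♙ ·
· · · · · · · ·
♙ ♙ ♙ ♙ ♙ · · ♙
♖ ♘ ♗ ♕ ♔ ♗ ♘ ♖


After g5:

♜ ♞ ♝ ♛ · ♝ ♞ ♜
♟ ♟ ♟ ♚ ♟ ♟ ♟ ♟
· · · ♟ · · · ·
· · · · · · ♙ ·
· · · · · ♙ · ·
· · · · · · · ·
♙ ♙ ♙ ♙ ♙ · · ♙
♖ ♘ ♗ ♕ ♔ ♗ ♘ ♖


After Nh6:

♜ ♞ ♝ ♛ · ♝ · ♜
♟ ♟ ♟ ♚ ♟ ♟ ♟ ♟
· · · ♟ · · · ♞
· · · · · · ♙ ·
· · · · · ♙ · ·
· · · · · · · ·
♙ ♙ ♙ ♙ ♙ · · ♙
♖ ♘ ♗ ♕ ♔ ♗ ♘ ♖


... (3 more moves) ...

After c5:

♜ ♞ ♝ ♛ · ♝ · ♜
♟ ♟ · ♚ · ♟ ♟ ♟
· · · ♟ ♟ · · ♞
· · ♟ · · · ♙ ·
· · · ♙ · ♙ · ·
♘ · · · · · · ·
♙ ♙ ♙ · ♙ · · ♙
♖ · ♗ ♕ ♔ ♗ ♘ ♖


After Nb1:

♜ ♞ ♝ ♛ · ♝ · ♜
♟ ♟ · ♚ · ♟ ♟ ♟
· · · ♟ ♟ · · ♞
· · ♟ · · · ♙ ·
· · · ♙ · ♙ · ·
· · · · · · · ·
♙ ♙ ♙ · ♙ · · ♙
♖ ♘ ♗ ♕ ♔ ♗ ♘ ♖



  a b c d e f g h
  ─────────────────
8│♜ ♞ ♝ ♛ · ♝ · ♜│8
7│♟ ♟ · ♚ · ♟ ♟ ♟│7
6│· · · ♟ ♟ · · ♞│6
5│· · ♟ · · · ♙ ·│5
4│· · · ♙ · ♙ · ·│4
3│· · · · · · · ·│3
2│♙ ♙ ♙ · ♙ · · ♙│2
1│♖ ♘ ♗ ♕ ♔ ♗ ♘ ♖│1
  ─────────────────
  a b c d e f g h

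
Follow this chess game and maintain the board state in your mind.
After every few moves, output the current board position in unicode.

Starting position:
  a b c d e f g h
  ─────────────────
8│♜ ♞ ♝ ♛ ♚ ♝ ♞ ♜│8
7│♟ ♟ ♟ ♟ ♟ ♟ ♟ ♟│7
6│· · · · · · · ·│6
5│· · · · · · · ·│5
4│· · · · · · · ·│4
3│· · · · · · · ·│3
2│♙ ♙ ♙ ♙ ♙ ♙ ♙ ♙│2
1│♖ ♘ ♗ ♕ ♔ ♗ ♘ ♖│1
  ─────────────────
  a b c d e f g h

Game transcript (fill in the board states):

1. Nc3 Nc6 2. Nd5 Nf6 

  a b c d e f g h
  ─────────────────
8│♜ · ♝ ♛ ♚ ♝ · ♜│8
7│♟ ♟ ♟ ♟ ♟ ♟ ♟ ♟│7
6│· · ♞ · · ♞ · ·│6
5│· · · ♘ · · · ·│5
4│· · · · · · · ·│4
3│· · · · · · · ·│3
2│♙ ♙ ♙ ♙ ♙ ♙ ♙ ♙│2
1│♖ · ♗ ♕ ♔ ♗ ♘ ♖│1
  ─────────────────
  a b c d e f g h

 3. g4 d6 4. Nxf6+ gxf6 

  a b c d e f g h
  ─────────────────
8│♜ · ♝ ♛ ♚ ♝ · ♜│8
7│♟ ♟ ♟ · ♟ ♟ · ♟│7
6│· · ♞ ♟ · ♟ · ·│6
5│· · · · · · · ·│5
4│· · · · · · ♙ ·│4
3│· · · · · · · ·│3
2│♙ ♙ ♙ ♙ ♙ ♙ · ♙│2
1│♖ · ♗ ♕ ♔ ♗ ♘ ♖│1
  ─────────────────
  a b c d e f g h

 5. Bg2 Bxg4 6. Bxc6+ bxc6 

  a b c d e f g h
  ─────────────────
8│♜ · · ♛ ♚ ♝ · ♜│8
7│♟ · ♟ · ♟ ♟ · ♟│7
6│· · ♟ ♟ · ♟ · ·│6
5│· · · · · · · ·│5
4│· · · · · · ♝ ·│4
3│· · · · · · · ·│3
2│♙ ♙ ♙ ♙ ♙ ♙ · ♙│2
1│♖ · ♗ ♕ ♔ · ♘ ♖│1
  ─────────────────
  a b c d e f g h

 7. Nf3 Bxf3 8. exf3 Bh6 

  a b c d e f g h
  ─────────────────
8│♜ · · ♛ ♚ · · ♜│8
7│♟ · ♟ · ♟ ♟ · ♟│7
6│· · ♟ ♟ · ♟ · ♝│6
5│· · · · · · · ·│5
4│· · · · · · · ·│4
3│· · · · · ♙ · ·│3
2│♙ ♙ ♙ ♙ · ♙ · ♙│2
1│♖ · ♗ ♕ ♔ · · ♖│1
  ─────────────────
  a b c d e f g h

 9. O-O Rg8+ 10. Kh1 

  a b c d e f g h
  ─────────────────
8│♜ · · ♛ ♚ · ♜ ·│8
7│♟ · ♟ · ♟ ♟ · ♟│7
6│· · ♟ ♟ · ♟ · ♝│6
5│· · · · · · · ·│5
4│· · · · · · · ·│4
3│· · · · · ♙ · ·│3
2│♙ ♙ ♙ ♙ · ♙ · ♙│2
1│♖ · ♗ ♕ · ♖ · ♔│1
  ─────────────────
  a b c d e f g h


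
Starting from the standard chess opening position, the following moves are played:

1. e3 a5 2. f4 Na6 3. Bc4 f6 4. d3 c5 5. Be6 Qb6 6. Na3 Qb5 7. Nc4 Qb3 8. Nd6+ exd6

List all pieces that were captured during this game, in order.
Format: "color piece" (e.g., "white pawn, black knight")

Tracking captures:
  exd6: captured white knight

white knight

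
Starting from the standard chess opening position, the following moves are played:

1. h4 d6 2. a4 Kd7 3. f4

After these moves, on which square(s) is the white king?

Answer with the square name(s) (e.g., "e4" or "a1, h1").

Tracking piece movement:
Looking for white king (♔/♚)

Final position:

  a b c d e f g h
  ─────────────────
8│♜ ♞ ♝ ♛ · ♝ ♞ ♜│8
7│♟ ♟ ♟ ♚ ♟ ♟ ♟ ♟│7
6│· · · ♟ · · · ·│6
5│· · · · · · · ·│5
4│♙ · · · · ♙ · ♙│4
3│· · · · · · · ·│3
2│· ♙ ♙ ♙ ♙ · ♙ ·│2
1│♖ ♘ ♗ ♕ ♔ ♗ ♘ ♖│1
  ─────────────────
  a b c d e f g h


e1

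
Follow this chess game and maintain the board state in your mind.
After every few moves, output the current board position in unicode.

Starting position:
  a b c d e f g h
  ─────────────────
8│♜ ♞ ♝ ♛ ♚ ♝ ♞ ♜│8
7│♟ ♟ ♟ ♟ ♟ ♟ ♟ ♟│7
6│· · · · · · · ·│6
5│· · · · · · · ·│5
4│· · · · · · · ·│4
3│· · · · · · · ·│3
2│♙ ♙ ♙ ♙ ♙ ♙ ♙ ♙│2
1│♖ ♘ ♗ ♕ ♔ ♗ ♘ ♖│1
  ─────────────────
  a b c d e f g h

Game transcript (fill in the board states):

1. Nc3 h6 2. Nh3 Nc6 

  a b c d e f g h
  ─────────────────
8│♜ · ♝ ♛ ♚ ♝ ♞ ♜│8
7│♟ ♟ ♟ ♟ ♟ ♟ ♟ ·│7
6│· · ♞ · · · · ♟│6
5│· · · · · · · ·│5
4│· · · · · · · ·│4
3│· · ♘ · · · · ♘│3
2│♙ ♙ ♙ ♙ ♙ ♙ ♙ ♙│2
1│♖ · ♗ ♕ ♔ ♗ · ♖│1
  ─────────────────
  a b c d e f g h

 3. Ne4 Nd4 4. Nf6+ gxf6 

  a b c d e f g h
  ─────────────────
8│♜ · ♝ ♛ ♚ ♝ ♞ ♜│8
7│♟ ♟ ♟ ♟ ♟ ♟ · ·│7
6│· · · · · ♟ · ♟│6
5│· · · · · · · ·│5
4│· · · ♞ · · · ·│4
3│· · · · · · · ♘│3
2│♙ ♙ ♙ ♙ ♙ ♙ ♙ ♙│2
1│♖ · ♗ ♕ ♔ ♗ · ♖│1
  ─────────────────
  a b c d e f g h

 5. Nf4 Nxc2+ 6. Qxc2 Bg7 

  a b c d e f g h
  ─────────────────
8│♜ · ♝ ♛ ♚ · ♞ ♜│8
7│♟ ♟ ♟ ♟ ♟ ♟ ♝ ·│7
6│· · · · · ♟ · ♟│6
5│· · · · · · · ·│5
4│· · · · · ♘ · ·│4
3│· · · · · · · ·│3
2│♙ ♙ ♕ ♙ ♙ ♙ ♙ ♙│2
1│♖ · ♗ · ♔ ♗ · ♖│1
  ─────────────────
  a b c d e f g h

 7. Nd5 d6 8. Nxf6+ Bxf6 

  a b c d e f g h
  ─────────────────
8│♜ · ♝ ♛ ♚ · ♞ ♜│8
7│♟ ♟ ♟ · ♟ ♟ · ·│7
6│· · · ♟ · ♝ · ♟│6
5│· · · · · · · ·│5
4│· · · · · · · ·│4
3│· · · · · · · ·│3
2│♙ ♙ ♕ ♙ ♙ ♙ ♙ ♙│2
1│♖ · ♗ · ♔ ♗ · ♖│1
  ─────────────────
  a b c d e f g h

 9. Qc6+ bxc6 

  a b c d e f g h
  ─────────────────
8│♜ · ♝ ♛ ♚ · ♞ ♜│8
7│♟ · ♟ · ♟ ♟ · ·│7
6│· · ♟ ♟ · ♝ · ♟│6
5│· · · · · · · ·│5
4│· · · · · · · ·│4
3│· · · · · · · ·│3
2│♙ ♙ · ♙ ♙ ♙ ♙ ♙│2
1│♖ · ♗ · ♔ ♗ · ♖│1
  ─────────────────
  a b c d e f g h


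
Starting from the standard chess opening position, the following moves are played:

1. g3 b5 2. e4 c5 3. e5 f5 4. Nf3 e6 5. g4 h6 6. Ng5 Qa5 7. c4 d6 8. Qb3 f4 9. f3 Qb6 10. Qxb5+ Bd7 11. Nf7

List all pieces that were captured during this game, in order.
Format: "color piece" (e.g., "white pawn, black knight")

Tracking captures:
  Qxb5+: captured black pawn

black pawn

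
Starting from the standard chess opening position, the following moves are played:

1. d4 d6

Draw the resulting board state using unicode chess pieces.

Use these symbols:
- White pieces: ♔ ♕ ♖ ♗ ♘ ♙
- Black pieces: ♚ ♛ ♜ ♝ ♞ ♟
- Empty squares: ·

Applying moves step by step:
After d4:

♜ ♞ ♝ ♛ ♚ ♝ ♞ ♜
♟ ♟ ♟ ♟ ♟ ♟ ♟ ♟
· · · · · · · ·
· · · · · · · ·
· · · ♙ · · · ·
· · · · · · · ·
♙ ♙ ♙ · ♙ ♙ ♙ ♙
♖ ♘ ♗ ♕ ♔ ♗ ♘ ♖


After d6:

♜ ♞ ♝ ♛ ♚ ♝ ♞ ♜
♟ ♟ ♟ · ♟ ♟ ♟ ♟
· · · ♟ · · · ·
· · · · · · · ·
· · · ♙ · · · ·
· · · · · · · ·
♙ ♙ ♙ · ♙ ♙ ♙ ♙
♖ ♘ ♗ ♕ ♔ ♗ ♘ ♖



  a b c d e f g h
  ─────────────────
8│♜ ♞ ♝ ♛ ♚ ♝ ♞ ♜│8
7│♟ ♟ ♟ · ♟ ♟ ♟ ♟│7
6│· · · ♟ · · · ·│6
5│· · · · · · · ·│5
4│· · · ♙ · · · ·│4
3│· · · · · · · ·│3
2│♙ ♙ ♙ · ♙ ♙ ♙ ♙│2
1│♖ ♘ ♗ ♕ ♔ ♗ ♘ ♖│1
  ─────────────────
  a b c d e f g h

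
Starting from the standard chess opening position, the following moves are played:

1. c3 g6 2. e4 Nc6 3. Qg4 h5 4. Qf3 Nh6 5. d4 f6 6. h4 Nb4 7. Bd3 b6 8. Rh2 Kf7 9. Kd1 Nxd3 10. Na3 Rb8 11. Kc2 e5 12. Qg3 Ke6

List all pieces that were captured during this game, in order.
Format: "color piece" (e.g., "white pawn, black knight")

Tracking captures:
  Nxd3: captured white bishop

white bishop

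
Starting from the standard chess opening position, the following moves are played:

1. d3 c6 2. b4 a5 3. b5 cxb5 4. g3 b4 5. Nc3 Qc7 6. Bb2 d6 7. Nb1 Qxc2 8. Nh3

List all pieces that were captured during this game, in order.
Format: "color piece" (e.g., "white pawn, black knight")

Tracking captures:
  cxb5: captured white pawn
  Qxc2: captured white pawn

white pawn, white pawn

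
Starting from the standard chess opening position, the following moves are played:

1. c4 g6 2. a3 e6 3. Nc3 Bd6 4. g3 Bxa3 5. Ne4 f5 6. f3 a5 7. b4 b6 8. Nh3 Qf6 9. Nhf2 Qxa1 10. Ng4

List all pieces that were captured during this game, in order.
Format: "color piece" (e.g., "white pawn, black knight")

Tracking captures:
  Bxa3: captured white pawn
  Qxa1: captured white rook

white pawn, white rook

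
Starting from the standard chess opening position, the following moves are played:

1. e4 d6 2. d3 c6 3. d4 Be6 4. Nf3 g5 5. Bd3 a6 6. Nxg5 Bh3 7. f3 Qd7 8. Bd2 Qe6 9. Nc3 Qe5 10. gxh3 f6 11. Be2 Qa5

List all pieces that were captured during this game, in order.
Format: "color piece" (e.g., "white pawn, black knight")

Tracking captures:
  Nxg5: captured black pawn
  gxh3: captured black bishop

black pawn, black bishop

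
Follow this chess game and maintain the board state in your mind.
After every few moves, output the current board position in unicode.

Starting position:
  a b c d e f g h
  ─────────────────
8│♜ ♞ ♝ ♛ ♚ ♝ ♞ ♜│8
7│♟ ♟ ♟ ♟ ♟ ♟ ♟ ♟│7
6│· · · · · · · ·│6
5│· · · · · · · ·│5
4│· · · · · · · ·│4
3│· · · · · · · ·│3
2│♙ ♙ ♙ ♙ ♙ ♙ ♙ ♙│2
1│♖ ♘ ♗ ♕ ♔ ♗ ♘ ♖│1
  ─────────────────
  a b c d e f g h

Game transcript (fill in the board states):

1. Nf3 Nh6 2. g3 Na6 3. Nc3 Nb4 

  a b c d e f g h
  ─────────────────
8│♜ · ♝ ♛ ♚ ♝ · ♜│8
7│♟ ♟ ♟ ♟ ♟ ♟ ♟ ♟│7
6│· · · · · · · ♞│6
5│· · · · · · · ·│5
4│· ♞ · · · · · ·│4
3│· · ♘ · · ♘ ♙ ·│3
2│♙ ♙ ♙ ♙ ♙ ♙ · ♙│2
1│♖ · ♗ ♕ ♔ ♗ · ♖│1
  ─────────────────
  a b c d e f g h

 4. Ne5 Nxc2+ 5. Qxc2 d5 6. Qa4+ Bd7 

  a b c d e f g h
  ─────────────────
8│♜ · · ♛ ♚ ♝ · ♜│8
7│♟ ♟ ♟ ♝ ♟ ♟ ♟ ♟│7
6│· · · · · · · ♞│6
5│· · · ♟ ♘ · · ·│5
4│♕ · · · · · · ·│4
3│· · ♘ · · · ♙ ·│3
2│♙ ♙ · ♙ ♙ ♙ · ♙│2
1│♖ · ♗ · ♔ ♗ · ♖│1
  ─────────────────
  a b c d e f g h

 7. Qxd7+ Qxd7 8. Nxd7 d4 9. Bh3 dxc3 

  a b c d e f g h
  ─────────────────
8│♜ · · · ♚ ♝ · ♜│8
7│♟ ♟ ♟ ♘ ♟ ♟ ♟ ♟│7
6│· · · · · · · ♞│6
5│· · · · · · · ·│5
4│· · · · · · · ·│4
3│· · ♟ · · · ♙ ♗│3
2│♙ ♙ · ♙ ♙ ♙ · ♙│2
1│♖ · ♗ · ♔ · · ♖│1
  ─────────────────
  a b c d e f g h

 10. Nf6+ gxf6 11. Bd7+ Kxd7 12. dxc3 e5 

  a b c d e f g h
  ─────────────────
8│♜ · · · · ♝ · ♜│8
7│♟ ♟ ♟ ♚ · ♟ · ♟│7
6│· · · · · ♟ · ♞│6
5│· · · · ♟ · · ·│5
4│· · · · · · · ·│4
3│· · ♙ · · · ♙ ·│3
2│♙ ♙ · · ♙ ♙ · ♙│2
1│♖ · ♗ · ♔ · · ♖│1
  ─────────────────
  a b c d e f g h

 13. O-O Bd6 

  a b c d e f g h
  ─────────────────
8│♜ · · · · · · ♜│8
7│♟ ♟ ♟ ♚ · ♟ · ♟│7
6│· · · ♝ · ♟ · ♞│6
5│· · · · ♟ · · ·│5
4│· · · · · · · ·│4
3│· · ♙ · · · ♙ ·│3
2│♙ ♙ · · ♙ ♙ · ♙│2
1│♖ · ♗ · · ♖ ♔ ·│1
  ─────────────────
  a b c d e f g h


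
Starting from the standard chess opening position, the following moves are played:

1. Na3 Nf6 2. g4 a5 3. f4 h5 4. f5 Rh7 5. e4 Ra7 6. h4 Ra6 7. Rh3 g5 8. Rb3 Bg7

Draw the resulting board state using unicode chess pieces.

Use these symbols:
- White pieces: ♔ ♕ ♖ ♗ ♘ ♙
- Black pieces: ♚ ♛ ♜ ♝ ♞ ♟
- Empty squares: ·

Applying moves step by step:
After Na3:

♜ ♞ ♝ ♛ ♚ ♝ ♞ ♜
♟ ♟ ♟ ♟ ♟ ♟ ♟ ♟
· · · · · · · ·
· · · · · · · ·
· · · · · · · ·
♘ · · · · · · ·
♙ ♙ ♙ ♙ ♙ ♙ ♙ ♙
♖ · ♗ ♕ ♔ ♗ ♘ ♖


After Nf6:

♜ ♞ ♝ ♛ ♚ ♝ · ♜
♟ ♟ ♟ ♟ ♟ ♟ ♟ ♟
· · · · · ♞ · ·
· · · · · · · ·
· · · · · · · ·
♘ · · · · · · ·
♙ ♙ ♙ ♙ ♙ ♙ ♙ ♙
♖ · ♗ ♕ ♔ ♗ ♘ ♖


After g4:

♜ ♞ ♝ ♛ ♚ ♝ · ♜
♟ ♟ ♟ ♟ ♟ ♟ ♟ ♟
· · · · · ♞ · ·
· · · · · · · ·
· · · · · · ♙ ·
♘ · · · · · · ·
♙ ♙ ♙ ♙ ♙ ♙ · ♙
♖ · ♗ ♕ ♔ ♗ ♘ ♖


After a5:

♜ ♞ ♝ ♛ ♚ ♝ · ♜
· ♟ ♟ ♟ ♟ ♟ ♟ ♟
· · · · · ♞ · ·
♟ · · · · · · ·
· · · · · · ♙ ·
♘ · · · · · · ·
♙ ♙ ♙ ♙ ♙ ♙ · ♙
♖ · ♗ ♕ ♔ ♗ ♘ ♖


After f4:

♜ ♞ ♝ ♛ ♚ ♝ · ♜
· ♟ ♟ ♟ ♟ ♟ ♟ ♟
· · · · · ♞ · ·
♟ · · · · · · ·
· · · · · ♙ ♙ ·
♘ · · · · · · ·
♙ ♙ ♙ ♙ ♙ · · ♙
♖ · ♗ ♕ ♔ ♗ ♘ ♖


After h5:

♜ ♞ ♝ ♛ ♚ ♝ · ♜
· ♟ ♟ ♟ ♟ ♟ ♟ ·
· · · · · ♞ · ·
♟ · · · · · · ♟
· · · · · ♙ ♙ ·
♘ · · · · · · ·
♙ ♙ ♙ ♙ ♙ · · ♙
♖ · ♗ ♕ ♔ ♗ ♘ ♖


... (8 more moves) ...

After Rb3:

· ♞ ♝ ♛ ♚ ♝ · ·
· ♟ ♟ ♟ ♟ ♟ · ♜
♜ · · · · ♞ · ·
♟ · · · · ♙ ♟ ♟
· · · · ♙ · ♙ ♙
♘ ♖ · · · · · ·
♙ ♙ ♙ ♙ · · · ·
♖ · ♗ ♕ ♔ ♗ ♘ ·


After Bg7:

· ♞ ♝ ♛ ♚ · · ·
· ♟ ♟ ♟ ♟ ♟ ♝ ♜
♜ · · · · ♞ · ·
♟ · · · · ♙ ♟ ♟
· · · · ♙ · ♙ ♙
♘ ♖ · · · · · ·
♙ ♙ ♙ ♙ · · · ·
♖ · ♗ ♕ ♔ ♗ ♘ ·



  a b c d e f g h
  ─────────────────
8│· ♞ ♝ ♛ ♚ · · ·│8
7│· ♟ ♟ ♟ ♟ ♟ ♝ ♜│7
6│♜ · · · · ♞ · ·│6
5│♟ · · · · ♙ ♟ ♟│5
4│· · · · ♙ · ♙ ♙│4
3│♘ ♖ · · · · · ·│3
2│♙ ♙ ♙ ♙ · · · ·│2
1│♖ · ♗ ♕ ♔ ♗ ♘ ·│1
  ─────────────────
  a b c d e f g h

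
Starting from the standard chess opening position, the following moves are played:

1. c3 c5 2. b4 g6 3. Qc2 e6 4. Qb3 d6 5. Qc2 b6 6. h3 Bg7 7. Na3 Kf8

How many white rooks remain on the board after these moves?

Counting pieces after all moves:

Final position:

  a b c d e f g h
  ─────────────────
8│♜ ♞ ♝ ♛ · ♚ ♞ ♜│8
7│♟ · · · · ♟ ♝ ♟│7
6│· ♟ · ♟ ♟ · ♟ ·│6
5│· · ♟ · · · · ·│5
4│· ♙ · · · · · ·│4
3│♘ · ♙ · · · · ♙│3
2│♙ · ♕ ♙ ♙ ♙ ♙ ·│2
1│♖ · ♗ · ♔ ♗ ♘ ♖│1
  ─────────────────
  a b c d e f g h


2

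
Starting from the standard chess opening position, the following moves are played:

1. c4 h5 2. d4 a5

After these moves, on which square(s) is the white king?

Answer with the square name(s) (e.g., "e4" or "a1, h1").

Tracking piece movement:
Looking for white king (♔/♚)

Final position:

  a b c d e f g h
  ─────────────────
8│♜ ♞ ♝ ♛ ♚ ♝ ♞ ♜│8
7│· ♟ ♟ ♟ ♟ ♟ ♟ ·│7
6│· · · · · · · ·│6
5│♟ · · · · · · ♟│5
4│· · ♙ ♙ · · · ·│4
3│· · · · · · · ·│3
2│♙ ♙ · · ♙ ♙ ♙ ♙│2
1│♖ ♘ ♗ ♕ ♔ ♗ ♘ ♖│1
  ─────────────────
  a b c d e f g h


e1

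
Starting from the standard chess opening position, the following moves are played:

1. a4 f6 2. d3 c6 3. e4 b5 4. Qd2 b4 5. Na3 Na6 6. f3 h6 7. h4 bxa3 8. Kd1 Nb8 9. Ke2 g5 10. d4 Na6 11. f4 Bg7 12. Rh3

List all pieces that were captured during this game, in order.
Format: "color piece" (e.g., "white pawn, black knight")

Tracking captures:
  bxa3: captured white knight

white knight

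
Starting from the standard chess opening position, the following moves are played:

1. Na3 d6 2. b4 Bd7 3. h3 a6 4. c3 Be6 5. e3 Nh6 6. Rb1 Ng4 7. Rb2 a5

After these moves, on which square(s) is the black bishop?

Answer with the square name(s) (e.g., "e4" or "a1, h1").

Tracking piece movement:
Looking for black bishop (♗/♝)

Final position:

  a b c d e f g h
  ─────────────────
8│♜ ♞ · ♛ ♚ ♝ · ♜│8
7│· ♟ ♟ · ♟ ♟ ♟ ♟│7
6│· · · ♟ ♝ · · ·│6
5│♟ · · · · · · ·│5
4│· ♙ · · · · ♞ ·│4
3│♘ · ♙ · ♙ · · ♙│3
2│♙ ♖ · ♙ · ♙ ♙ ·│2
1│· · ♗ ♕ ♔ ♗ ♘ ♖│1
  ─────────────────
  a b c d e f g h


e6, f8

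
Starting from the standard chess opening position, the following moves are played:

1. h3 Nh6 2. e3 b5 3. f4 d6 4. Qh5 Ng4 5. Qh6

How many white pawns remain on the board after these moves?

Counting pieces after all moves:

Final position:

  a b c d e f g h
  ─────────────────
8│♜ ♞ ♝ ♛ ♚ ♝ · ♜│8
7│♟ · ♟ · ♟ ♟ ♟ ♟│7
6│· · · ♟ · · · ♕│6
5│· ♟ · · · · · ·│5
4│· · · · · ♙ ♞ ·│4
3│· · · · ♙ · · ♙│3
2│♙ ♙ ♙ ♙ · · ♙ ·│2
1│♖ ♘ ♗ · ♔ ♗ ♘ ♖│1
  ─────────────────
  a b c d e f g h


8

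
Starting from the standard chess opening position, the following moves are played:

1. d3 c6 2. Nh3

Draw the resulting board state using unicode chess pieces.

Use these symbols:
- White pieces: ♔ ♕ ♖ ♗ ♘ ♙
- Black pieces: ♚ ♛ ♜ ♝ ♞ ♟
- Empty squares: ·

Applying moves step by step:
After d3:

♜ ♞ ♝ ♛ ♚ ♝ ♞ ♜
♟ ♟ ♟ ♟ ♟ ♟ ♟ ♟
· · · · · · · ·
· · · · · · · ·
· · · · · · · ·
· · · ♙ · · · ·
♙ ♙ ♙ · ♙ ♙ ♙ ♙
♖ ♘ ♗ ♕ ♔ ♗ ♘ ♖


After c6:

♜ ♞ ♝ ♛ ♚ ♝ ♞ ♜
♟ ♟ · ♟ ♟ ♟ ♟ ♟
· · ♟ · · · · ·
· · · · · · · ·
· · · · · · · ·
· · · ♙ · · · ·
♙ ♙ ♙ · ♙ ♙ ♙ ♙
♖ ♘ ♗ ♕ ♔ ♗ ♘ ♖


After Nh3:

♜ ♞ ♝ ♛ ♚ ♝ ♞ ♜
♟ ♟ · ♟ ♟ ♟ ♟ ♟
· · ♟ · · · · ·
· · · · · · · ·
· · · · · · · ·
· · · ♙ · · · ♘
♙ ♙ ♙ · ♙ ♙ ♙ ♙
♖ ♘ ♗ ♕ ♔ ♗ · ♖



  a b c d e f g h
  ─────────────────
8│♜ ♞ ♝ ♛ ♚ ♝ ♞ ♜│8
7│♟ ♟ · ♟ ♟ ♟ ♟ ♟│7
6│· · ♟ · · · · ·│6
5│· · · · · · · ·│5
4│· · · · · · · ·│4
3│· · · ♙ · · · ♘│3
2│♙ ♙ ♙ · ♙ ♙ ♙ ♙│2
1│♖ ♘ ♗ ♕ ♔ ♗ · ♖│1
  ─────────────────
  a b c d e f g h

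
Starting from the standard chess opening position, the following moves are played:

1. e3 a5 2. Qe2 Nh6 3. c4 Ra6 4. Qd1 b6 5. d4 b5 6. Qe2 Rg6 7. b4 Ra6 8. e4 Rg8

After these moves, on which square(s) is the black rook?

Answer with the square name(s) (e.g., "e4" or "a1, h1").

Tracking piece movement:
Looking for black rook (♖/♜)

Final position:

  a b c d e f g h
  ─────────────────
8│· ♞ ♝ ♛ ♚ ♝ ♜ ·│8
7│· · ♟ ♟ ♟ ♟ ♟ ♟│7
6│♜ · · · · · · ♞│6
5│♟ ♟ · · · · · ·│5
4│· ♙ ♙ ♙ ♙ · · ·│4
3│· · · · · · · ·│3
2│♙ · · · ♕ ♙ ♙ ♙│2
1│♖ ♘ ♗ · ♔ ♗ ♘ ♖│1
  ─────────────────
  a b c d e f g h


a6, g8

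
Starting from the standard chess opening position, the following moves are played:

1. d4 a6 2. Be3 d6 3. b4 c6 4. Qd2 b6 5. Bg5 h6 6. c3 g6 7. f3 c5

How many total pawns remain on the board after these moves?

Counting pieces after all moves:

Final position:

  a b c d e f g h
  ─────────────────
8│♜ ♞ ♝ ♛ ♚ ♝ ♞ ♜│8
7│· · · · ♟ ♟ · ·│7
6│♟ ♟ · ♟ · · ♟ ♟│6
5│· · ♟ · · · ♗ ·│5
4│· ♙ · ♙ · · · ·│4
3│· · ♙ · · ♙ · ·│3
2│♙ · · ♕ ♙ · ♙ ♙│2
1│♖ ♘ · · ♔ ♗ ♘ ♖│1
  ─────────────────
  a b c d e f g h


16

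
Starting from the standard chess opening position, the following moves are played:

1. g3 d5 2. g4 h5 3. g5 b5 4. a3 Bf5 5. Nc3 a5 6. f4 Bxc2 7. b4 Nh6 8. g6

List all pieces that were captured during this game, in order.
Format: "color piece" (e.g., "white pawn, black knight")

Tracking captures:
  Bxc2: captured white pawn

white pawn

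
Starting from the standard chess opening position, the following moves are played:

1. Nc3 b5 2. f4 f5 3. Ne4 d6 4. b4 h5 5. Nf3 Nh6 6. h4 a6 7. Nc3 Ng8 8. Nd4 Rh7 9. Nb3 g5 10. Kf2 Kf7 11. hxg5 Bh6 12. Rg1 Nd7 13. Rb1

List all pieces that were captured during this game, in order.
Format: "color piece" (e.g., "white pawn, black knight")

Tracking captures:
  hxg5: captured black pawn

black pawn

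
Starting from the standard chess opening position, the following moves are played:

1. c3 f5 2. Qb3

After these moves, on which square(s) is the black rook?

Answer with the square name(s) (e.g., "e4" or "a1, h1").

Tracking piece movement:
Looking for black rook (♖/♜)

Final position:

  a b c d e f g h
  ─────────────────
8│♜ ♞ ♝ ♛ ♚ ♝ ♞ ♜│8
7│♟ ♟ ♟ ♟ ♟ · ♟ ♟│7
6│· · · · · · · ·│6
5│· · · · · ♟ · ·│5
4│· · · · · · · ·│4
3│· ♕ ♙ · · · · ·│3
2│♙ ♙ · ♙ ♙ ♙ ♙ ♙│2
1│♖ ♘ ♗ · ♔ ♗ ♘ ♖│1
  ─────────────────
  a b c d e f g h


a8, h8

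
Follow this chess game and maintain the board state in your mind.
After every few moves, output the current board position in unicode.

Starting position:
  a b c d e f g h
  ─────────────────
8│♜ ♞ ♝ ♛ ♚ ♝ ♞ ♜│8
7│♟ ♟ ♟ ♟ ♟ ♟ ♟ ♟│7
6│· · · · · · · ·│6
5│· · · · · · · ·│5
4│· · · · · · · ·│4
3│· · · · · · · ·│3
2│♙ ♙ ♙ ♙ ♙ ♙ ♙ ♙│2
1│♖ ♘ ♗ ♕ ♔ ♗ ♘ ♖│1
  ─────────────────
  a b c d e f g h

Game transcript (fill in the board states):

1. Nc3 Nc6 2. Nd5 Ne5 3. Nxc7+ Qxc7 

  a b c d e f g h
  ─────────────────
8│♜ · ♝ · ♚ ♝ ♞ ♜│8
7│♟ ♟ ♛ ♟ ♟ ♟ ♟ ♟│7
6│· · · · · · · ·│6
5│· · · · ♞ · · ·│5
4│· · · · · · · ·│4
3│· · · · · · · ·│3
2│♙ ♙ ♙ ♙ ♙ ♙ ♙ ♙│2
1│♖ · ♗ ♕ ♔ ♗ ♘ ♖│1
  ─────────────────
  a b c d e f g h

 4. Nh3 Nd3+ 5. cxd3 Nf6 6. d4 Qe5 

  a b c d e f g h
  ─────────────────
8│♜ · ♝ · ♚ ♝ · ♜│8
7│♟ ♟ · ♟ ♟ ♟ ♟ ♟│7
6│· · · · · ♞ · ·│6
5│· · · · ♛ · · ·│5
4│· · · ♙ · · · ·│4
3│· · · · · · · ♘│3
2│♙ ♙ · ♙ ♙ ♙ ♙ ♙│2
1│♖ · ♗ ♕ ♔ ♗ · ♖│1
  ─────────────────
  a b c d e f g h

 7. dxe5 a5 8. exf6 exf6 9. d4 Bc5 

  a b c d e f g h
  ─────────────────
8│♜ · ♝ · ♚ · · ♜│8
7│· ♟ · ♟ · ♟ ♟ ♟│7
6│· · · · · ♟ · ·│6
5│♟ · ♝ · · · · ·│5
4│· · · ♙ · · · ·│4
3│· · · · · · · ♘│3
2│♙ ♙ · · ♙ ♙ ♙ ♙│2
1│♖ · ♗ ♕ ♔ ♗ · ♖│1
  ─────────────────
  a b c d e f g h

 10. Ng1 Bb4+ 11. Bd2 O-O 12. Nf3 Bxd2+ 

  a b c d e f g h
  ─────────────────
8│♜ · ♝ · · ♜ ♚ ·│8
7│· ♟ · ♟ · ♟ ♟ ♟│7
6│· · · · · ♟ · ·│6
5│♟ · · · · · · ·│5
4│· · · ♙ · · · ·│4
3│· · · · · ♘ · ·│3
2│♙ ♙ · ♝ ♙ ♙ ♙ ♙│2
1│♖ · · ♕ ♔ ♗ · ♖│1
  ─────────────────
  a b c d e f g h

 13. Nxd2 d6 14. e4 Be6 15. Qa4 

  a b c d e f g h
  ─────────────────
8│♜ · · · · ♜ ♚ ·│8
7│· ♟ · · · ♟ ♟ ♟│7
6│· · · ♟ ♝ ♟ · ·│6
5│♟ · · · · · · ·│5
4│♕ · · ♙ ♙ · · ·│4
3│· · · · · · · ·│3
2│♙ ♙ · ♘ · ♙ ♙ ♙│2
1│♖ · · · ♔ ♗ · ♖│1
  ─────────────────
  a b c d e f g h


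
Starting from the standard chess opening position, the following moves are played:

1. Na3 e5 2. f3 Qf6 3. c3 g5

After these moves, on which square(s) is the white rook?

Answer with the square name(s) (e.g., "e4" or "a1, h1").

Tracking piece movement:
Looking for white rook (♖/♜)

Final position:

  a b c d e f g h
  ─────────────────
8│♜ ♞ ♝ · ♚ ♝ ♞ ♜│8
7│♟ ♟ ♟ ♟ · ♟ · ♟│7
6│· · · · · ♛ · ·│6
5│· · · · ♟ · ♟ ·│5
4│· · · · · · · ·│4
3│♘ · ♙ · · ♙ · ·│3
2│♙ ♙ · ♙ ♙ · ♙ ♙│2
1│♖ · ♗ ♕ ♔ ♗ ♘ ♖│1
  ─────────────────
  a b c d e f g h


a1, h1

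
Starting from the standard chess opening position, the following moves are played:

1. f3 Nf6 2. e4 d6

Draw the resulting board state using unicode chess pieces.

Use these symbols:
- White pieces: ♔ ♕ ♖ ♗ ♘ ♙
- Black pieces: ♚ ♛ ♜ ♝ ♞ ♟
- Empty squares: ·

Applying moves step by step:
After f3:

♜ ♞ ♝ ♛ ♚ ♝ ♞ ♜
♟ ♟ ♟ ♟ ♟ ♟ ♟ ♟
· · · · · · · ·
· · · · · · · ·
· · · · · · · ·
· · · · · ♙ · ·
♙ ♙ ♙ ♙ ♙ · ♙ ♙
♖ ♘ ♗ ♕ ♔ ♗ ♘ ♖


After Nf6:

♜ ♞ ♝ ♛ ♚ ♝ · ♜
♟ ♟ ♟ ♟ ♟ ♟ ♟ ♟
· · · · · ♞ · ·
· · · · · · · ·
· · · · · · · ·
· · · · · ♙ · ·
♙ ♙ ♙ ♙ ♙ · ♙ ♙
♖ ♘ ♗ ♕ ♔ ♗ ♘ ♖


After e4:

♜ ♞ ♝ ♛ ♚ ♝ · ♜
♟ ♟ ♟ ♟ ♟ ♟ ♟ ♟
· · · · · ♞ · ·
· · · · · · · ·
· · · · ♙ · · ·
· · · · · ♙ · ·
♙ ♙ ♙ ♙ · · ♙ ♙
♖ ♘ ♗ ♕ ♔ ♗ ♘ ♖


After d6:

♜ ♞ ♝ ♛ ♚ ♝ · ♜
♟ ♟ ♟ · ♟ ♟ ♟ ♟
· · · ♟ · ♞ · ·
· · · · · · · ·
· · · · ♙ · · ·
· · · · · ♙ · ·
♙ ♙ ♙ ♙ · · ♙ ♙
♖ ♘ ♗ ♕ ♔ ♗ ♘ ♖



  a b c d e f g h
  ─────────────────
8│♜ ♞ ♝ ♛ ♚ ♝ · ♜│8
7│♟ ♟ ♟ · ♟ ♟ ♟ ♟│7
6│· · · ♟ · ♞ · ·│6
5│· · · · · · · ·│5
4│· · · · ♙ · · ·│4
3│· · · · · ♙ · ·│3
2│♙ ♙ ♙ ♙ · · ♙ ♙│2
1│♖ ♘ ♗ ♕ ♔ ♗ ♘ ♖│1
  ─────────────────
  a b c d e f g h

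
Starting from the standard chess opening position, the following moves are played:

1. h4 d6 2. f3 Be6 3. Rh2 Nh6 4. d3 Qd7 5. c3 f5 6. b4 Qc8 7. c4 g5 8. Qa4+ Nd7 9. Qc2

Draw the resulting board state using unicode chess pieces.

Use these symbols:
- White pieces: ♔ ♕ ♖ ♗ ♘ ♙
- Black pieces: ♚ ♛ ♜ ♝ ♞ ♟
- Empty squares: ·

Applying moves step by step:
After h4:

♜ ♞ ♝ ♛ ♚ ♝ ♞ ♜
♟ ♟ ♟ ♟ ♟ ♟ ♟ ♟
· · · · · · · ·
· · · · · · · ·
· · · · · · · ♙
· · · · · · · ·
♙ ♙ ♙ ♙ ♙ ♙ ♙ ·
♖ ♘ ♗ ♕ ♔ ♗ ♘ ♖


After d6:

♜ ♞ ♝ ♛ ♚ ♝ ♞ ♜
♟ ♟ ♟ · ♟ ♟ ♟ ♟
· · · ♟ · · · ·
· · · · · · · ·
· · · · · · · ♙
· · · · · · · ·
♙ ♙ ♙ ♙ ♙ ♙ ♙ ·
♖ ♘ ♗ ♕ ♔ ♗ ♘ ♖


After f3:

♜ ♞ ♝ ♛ ♚ ♝ ♞ ♜
♟ ♟ ♟ · ♟ ♟ ♟ ♟
· · · ♟ · · · ·
· · · · · · · ·
· · · · · · · ♙
· · · · · ♙ · ·
♙ ♙ ♙ ♙ ♙ · ♙ ·
♖ ♘ ♗ ♕ ♔ ♗ ♘ ♖


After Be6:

♜ ♞ · ♛ ♚ ♝ ♞ ♜
♟ ♟ ♟ · ♟ ♟ ♟ ♟
· · · ♟ ♝ · · ·
· · · · · · · ·
· · · · · · · ♙
· · · · · ♙ · ·
♙ ♙ ♙ ♙ ♙ · ♙ ·
♖ ♘ ♗ ♕ ♔ ♗ ♘ ♖


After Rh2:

♜ ♞ · ♛ ♚ ♝ ♞ ♜
♟ ♟ ♟ · ♟ ♟ ♟ ♟
· · · ♟ ♝ · · ·
· · · · · · · ·
· · · · · · · ♙
· · · · · ♙ · ·
♙ ♙ ♙ ♙ ♙ · ♙ ♖
♖ ♘ ♗ ♕ ♔ ♗ ♘ ·


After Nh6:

♜ ♞ · ♛ ♚ ♝ · ♜
♟ ♟ ♟ · ♟ ♟ ♟ ♟
· · · ♟ ♝ · · ♞
· · · · · · · ·
· · · · · · · ♙
· · · · · ♙ · ·
♙ ♙ ♙ ♙ ♙ · ♙ ♖
♖ ♘ ♗ ♕ ♔ ♗ ♘ ·


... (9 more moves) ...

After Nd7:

♜ · ♛ · ♚ ♝ · ♜
♟ ♟ ♟ ♞ ♟ · · ♟
· · · ♟ ♝ · · ♞
· · · · · ♟ ♟ ·
♕ ♙ ♙ · · · · ♙
· · · ♙ · ♙ · ·
♙ · · · ♙ · ♙ ♖
♖ ♘ ♗ · ♔ ♗ ♘ ·


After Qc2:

♜ · ♛ · ♚ ♝ · ♜
♟ ♟ ♟ ♞ ♟ · · ♟
· · · ♟ ♝ · · ♞
· · · · · ♟ ♟ ·
· ♙ ♙ · · · · ♙
· · · ♙ · ♙ · ·
♙ · ♕ · ♙ · ♙ ♖
♖ ♘ ♗ · ♔ ♗ ♘ ·



  a b c d e f g h
  ─────────────────
8│♜ · ♛ · ♚ ♝ · ♜│8
7│♟ ♟ ♟ ♞ ♟ · · ♟│7
6│· · · ♟ ♝ · · ♞│6
5│· · · · · ♟ ♟ ·│5
4│· ♙ ♙ · · · · ♙│4
3│· · · ♙ · ♙ · ·│3
2│♙ · ♕ · ♙ · ♙ ♖│2
1│♖ ♘ ♗ · ♔ ♗ ♘ ·│1
  ─────────────────
  a b c d e f g h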